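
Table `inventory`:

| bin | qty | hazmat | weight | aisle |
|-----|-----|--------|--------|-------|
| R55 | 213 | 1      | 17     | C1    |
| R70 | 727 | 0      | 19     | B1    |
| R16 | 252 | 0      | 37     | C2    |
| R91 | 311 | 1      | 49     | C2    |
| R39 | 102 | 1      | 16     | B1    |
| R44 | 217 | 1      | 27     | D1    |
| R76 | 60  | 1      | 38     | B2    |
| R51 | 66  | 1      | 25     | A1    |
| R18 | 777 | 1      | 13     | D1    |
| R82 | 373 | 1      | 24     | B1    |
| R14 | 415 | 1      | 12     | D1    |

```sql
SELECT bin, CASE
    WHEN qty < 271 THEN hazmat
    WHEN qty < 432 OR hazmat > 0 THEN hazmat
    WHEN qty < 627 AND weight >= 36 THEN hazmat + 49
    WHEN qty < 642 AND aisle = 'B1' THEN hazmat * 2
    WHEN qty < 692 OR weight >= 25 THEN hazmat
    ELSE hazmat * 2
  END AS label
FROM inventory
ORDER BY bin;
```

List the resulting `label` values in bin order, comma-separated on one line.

bin=R14: qty < 432 OR hazmat > 0 → 1
bin=R16: qty < 271 → 0
bin=R18: qty < 432 OR hazmat > 0 → 1
bin=R39: qty < 271 → 1
bin=R44: qty < 271 → 1
bin=R51: qty < 271 → 1
bin=R55: qty < 271 → 1
bin=R70: ELSE → 0
bin=R76: qty < 271 → 1
bin=R82: qty < 432 OR hazmat > 0 → 1
bin=R91: qty < 432 OR hazmat > 0 → 1

1, 0, 1, 1, 1, 1, 1, 0, 1, 1, 1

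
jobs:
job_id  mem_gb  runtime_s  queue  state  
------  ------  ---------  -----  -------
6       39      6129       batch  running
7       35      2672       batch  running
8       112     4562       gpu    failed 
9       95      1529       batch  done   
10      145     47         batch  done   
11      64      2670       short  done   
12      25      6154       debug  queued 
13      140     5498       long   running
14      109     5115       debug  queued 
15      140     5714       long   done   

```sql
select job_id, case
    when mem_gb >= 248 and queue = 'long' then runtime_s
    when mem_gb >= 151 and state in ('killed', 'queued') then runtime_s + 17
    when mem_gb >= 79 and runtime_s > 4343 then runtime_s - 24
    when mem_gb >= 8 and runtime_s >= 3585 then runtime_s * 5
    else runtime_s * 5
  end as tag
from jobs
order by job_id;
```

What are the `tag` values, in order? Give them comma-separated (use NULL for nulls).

job_id=6: mem_gb >= 8 and runtime_s >= 3585 → 30645
job_id=7: ELSE → 13360
job_id=8: mem_gb >= 79 and runtime_s > 4343 → 4538
job_id=9: ELSE → 7645
job_id=10: ELSE → 235
job_id=11: ELSE → 13350
job_id=12: mem_gb >= 8 and runtime_s >= 3585 → 30770
job_id=13: mem_gb >= 79 and runtime_s > 4343 → 5474
job_id=14: mem_gb >= 79 and runtime_s > 4343 → 5091
job_id=15: mem_gb >= 79 and runtime_s > 4343 → 5690

30645, 13360, 4538, 7645, 235, 13350, 30770, 5474, 5091, 5690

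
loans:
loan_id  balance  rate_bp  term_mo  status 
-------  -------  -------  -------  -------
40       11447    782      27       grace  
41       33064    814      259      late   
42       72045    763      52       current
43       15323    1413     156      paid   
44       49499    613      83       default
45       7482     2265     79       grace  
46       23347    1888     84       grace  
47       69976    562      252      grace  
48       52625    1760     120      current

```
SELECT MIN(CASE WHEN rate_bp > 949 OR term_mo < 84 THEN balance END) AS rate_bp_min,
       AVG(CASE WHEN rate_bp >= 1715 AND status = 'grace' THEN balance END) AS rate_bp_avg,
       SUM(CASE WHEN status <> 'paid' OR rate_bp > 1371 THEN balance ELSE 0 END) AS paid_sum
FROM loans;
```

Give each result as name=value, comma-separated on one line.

[rate_bp_min: rate_bp > 949 OR term_mo < 84]
loan_id=40: ✓ → 11447
loan_id=41: ✗
loan_id=42: ✓ → 72045
loan_id=43: ✓ → 15323
loan_id=44: ✓ → 49499
loan_id=45: ✓ → 7482
loan_id=46: ✓ → 23347
loan_id=47: ✗
loan_id=48: ✓ → 52625
rate_bp_min = MIN(11447, 72045, 15323, 49499, 7482, 23347, 52625) = 7482
—
[rate_bp_avg: rate_bp >= 1715 AND status = 'grace']
loan_id=40: ✗
loan_id=41: ✗
loan_id=42: ✗
loan_id=43: ✗
loan_id=44: ✗
loan_id=45: ✓ → 7482
loan_id=46: ✓ → 23347
loan_id=47: ✗
loan_id=48: ✗
rate_bp_avg = (7482 + 23347) / 2 = 15414.5
—
[paid_sum: status <> 'paid' OR rate_bp > 1371]
loan_id=40: ✓ → 11447
loan_id=41: ✓ → 33064
loan_id=42: ✓ → 72045
loan_id=43: ✓ → 15323
loan_id=44: ✓ → 49499
loan_id=45: ✓ → 7482
loan_id=46: ✓ → 23347
loan_id=47: ✓ → 69976
loan_id=48: ✓ → 52625
paid_sum = 11447 + 33064 + 72045 + 15323 + 49499 + 7482 + 23347 + 69976 + 52625 = 334808

rate_bp_min=7482, rate_bp_avg=15414.5, paid_sum=334808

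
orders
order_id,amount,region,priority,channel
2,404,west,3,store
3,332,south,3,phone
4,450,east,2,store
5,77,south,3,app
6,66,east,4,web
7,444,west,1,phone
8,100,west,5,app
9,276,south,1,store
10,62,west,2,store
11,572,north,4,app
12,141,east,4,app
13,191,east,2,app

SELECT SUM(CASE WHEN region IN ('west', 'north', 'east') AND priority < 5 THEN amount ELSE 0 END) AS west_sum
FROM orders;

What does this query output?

2330

order_id=2: ✓ → 404
order_id=3: ✗
order_id=4: ✓ → 450
order_id=5: ✗
order_id=6: ✓ → 66
order_id=7: ✓ → 444
order_id=8: ✗
order_id=9: ✗
order_id=10: ✓ → 62
order_id=11: ✓ → 572
order_id=12: ✓ → 141
order_id=13: ✓ → 191
west_sum = 404 + 450 + 66 + 444 + 62 + 572 + 141 + 191 = 2330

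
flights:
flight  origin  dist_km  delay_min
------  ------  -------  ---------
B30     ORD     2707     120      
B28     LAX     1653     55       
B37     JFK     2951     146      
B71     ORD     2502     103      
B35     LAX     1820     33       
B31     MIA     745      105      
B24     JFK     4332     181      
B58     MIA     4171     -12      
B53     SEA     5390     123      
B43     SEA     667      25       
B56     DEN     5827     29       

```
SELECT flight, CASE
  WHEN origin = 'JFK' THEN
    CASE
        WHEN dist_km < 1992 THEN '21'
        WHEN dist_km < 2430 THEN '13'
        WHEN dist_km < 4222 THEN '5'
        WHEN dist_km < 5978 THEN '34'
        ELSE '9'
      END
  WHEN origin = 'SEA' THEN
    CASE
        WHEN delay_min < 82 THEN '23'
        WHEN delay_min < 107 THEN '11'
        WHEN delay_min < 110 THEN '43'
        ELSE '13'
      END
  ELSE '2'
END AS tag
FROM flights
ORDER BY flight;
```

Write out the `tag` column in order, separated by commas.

flight=B24: origin='JFK' → inner[dist_km < 5978] → 34
flight=B28: origin='LAX' → outer ELSE → 2
flight=B30: origin='ORD' → outer ELSE → 2
flight=B31: origin='MIA' → outer ELSE → 2
flight=B35: origin='LAX' → outer ELSE → 2
flight=B37: origin='JFK' → inner[dist_km < 4222] → 5
flight=B43: origin='SEA' → inner[delay_min < 82] → 23
flight=B53: origin='SEA' → inner[ELSE] → 13
flight=B56: origin='DEN' → outer ELSE → 2
flight=B58: origin='MIA' → outer ELSE → 2
flight=B71: origin='ORD' → outer ELSE → 2

34, 2, 2, 2, 2, 5, 23, 13, 2, 2, 2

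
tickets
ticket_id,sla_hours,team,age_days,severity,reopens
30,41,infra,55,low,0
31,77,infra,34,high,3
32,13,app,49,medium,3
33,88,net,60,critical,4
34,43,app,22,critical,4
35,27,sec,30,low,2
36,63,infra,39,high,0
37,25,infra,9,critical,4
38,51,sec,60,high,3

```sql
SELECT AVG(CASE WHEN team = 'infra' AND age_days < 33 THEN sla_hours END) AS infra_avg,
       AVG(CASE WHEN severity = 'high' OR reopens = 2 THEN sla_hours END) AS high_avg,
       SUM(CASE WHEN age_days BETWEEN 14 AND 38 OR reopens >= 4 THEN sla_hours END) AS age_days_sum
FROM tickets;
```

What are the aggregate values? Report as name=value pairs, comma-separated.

infra_avg=25, high_avg=54.5, age_days_sum=260

[infra_avg: team = 'infra' AND age_days < 33]
ticket_id=30: ✗
ticket_id=31: ✗
ticket_id=32: ✗
ticket_id=33: ✗
ticket_id=34: ✗
ticket_id=35: ✗
ticket_id=36: ✗
ticket_id=37: ✓ → 25
ticket_id=38: ✗
infra_avg = 25
—
[high_avg: severity = 'high' OR reopens = 2]
ticket_id=30: ✗
ticket_id=31: ✓ → 77
ticket_id=32: ✗
ticket_id=33: ✗
ticket_id=34: ✗
ticket_id=35: ✓ → 27
ticket_id=36: ✓ → 63
ticket_id=37: ✗
ticket_id=38: ✓ → 51
high_avg = (77 + 27 + 63 + 51) / 4 = 54.5
—
[age_days_sum: age_days BETWEEN 14 AND 38 OR reopens >= 4]
ticket_id=30: ✗
ticket_id=31: ✓ → 77
ticket_id=32: ✗
ticket_id=33: ✓ → 88
ticket_id=34: ✓ → 43
ticket_id=35: ✓ → 27
ticket_id=36: ✗
ticket_id=37: ✓ → 25
ticket_id=38: ✗
age_days_sum = 77 + 88 + 43 + 27 + 25 = 260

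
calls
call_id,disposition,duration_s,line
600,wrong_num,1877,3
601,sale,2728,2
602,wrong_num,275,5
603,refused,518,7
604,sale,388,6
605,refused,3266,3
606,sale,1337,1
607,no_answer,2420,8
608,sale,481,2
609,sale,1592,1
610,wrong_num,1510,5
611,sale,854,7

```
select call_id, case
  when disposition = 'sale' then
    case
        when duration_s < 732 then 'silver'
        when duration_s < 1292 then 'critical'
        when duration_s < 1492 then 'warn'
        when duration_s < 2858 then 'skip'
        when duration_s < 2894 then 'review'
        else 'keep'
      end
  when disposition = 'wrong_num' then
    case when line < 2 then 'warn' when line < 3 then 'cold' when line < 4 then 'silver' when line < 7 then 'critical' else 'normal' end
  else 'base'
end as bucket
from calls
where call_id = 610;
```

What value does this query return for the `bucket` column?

critical

call_id = 610: disposition=wrong_num, duration_s=1510, line=5.
disposition='wrong_num' → inner[line < 7] → critical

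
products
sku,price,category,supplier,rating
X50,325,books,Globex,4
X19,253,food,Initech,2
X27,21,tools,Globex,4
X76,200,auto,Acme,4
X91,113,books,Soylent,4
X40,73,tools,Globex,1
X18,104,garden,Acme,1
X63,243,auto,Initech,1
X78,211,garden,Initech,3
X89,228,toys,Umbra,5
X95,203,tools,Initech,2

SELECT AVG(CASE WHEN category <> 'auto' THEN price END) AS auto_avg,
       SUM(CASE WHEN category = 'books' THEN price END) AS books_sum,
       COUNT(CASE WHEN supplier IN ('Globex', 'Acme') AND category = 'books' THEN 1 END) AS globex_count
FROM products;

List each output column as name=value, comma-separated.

[auto_avg: category <> 'auto']
sku=X50: ✓ → 325
sku=X19: ✓ → 253
sku=X27: ✓ → 21
sku=X76: ✗
sku=X91: ✓ → 113
sku=X40: ✓ → 73
sku=X18: ✓ → 104
sku=X63: ✗
sku=X78: ✓ → 211
sku=X89: ✓ → 228
sku=X95: ✓ → 203
auto_avg = (325 + 253 + 21 + 113 + 73 + 104 + 211 + 228 + 203) / 9 = 170.1111111111
—
[books_sum: category = 'books']
sku=X50: ✓ → 325
sku=X19: ✗
sku=X27: ✗
sku=X76: ✗
sku=X91: ✓ → 113
sku=X40: ✗
sku=X18: ✗
sku=X63: ✗
sku=X78: ✗
sku=X89: ✗
sku=X95: ✗
books_sum = 325 + 113 = 438
—
[globex_count: supplier IN ('Globex', 'Acme') AND category = 'books']
sku=X50: ✓ → 1
sku=X19: ✗
sku=X27: ✗
sku=X76: ✗
sku=X91: ✗
sku=X40: ✗
sku=X18: ✗
sku=X63: ✗
sku=X78: ✗
sku=X89: ✗
sku=X95: ✗
globex_count = COUNT(1) = 1

auto_avg=170.1111111111, books_sum=438, globex_count=1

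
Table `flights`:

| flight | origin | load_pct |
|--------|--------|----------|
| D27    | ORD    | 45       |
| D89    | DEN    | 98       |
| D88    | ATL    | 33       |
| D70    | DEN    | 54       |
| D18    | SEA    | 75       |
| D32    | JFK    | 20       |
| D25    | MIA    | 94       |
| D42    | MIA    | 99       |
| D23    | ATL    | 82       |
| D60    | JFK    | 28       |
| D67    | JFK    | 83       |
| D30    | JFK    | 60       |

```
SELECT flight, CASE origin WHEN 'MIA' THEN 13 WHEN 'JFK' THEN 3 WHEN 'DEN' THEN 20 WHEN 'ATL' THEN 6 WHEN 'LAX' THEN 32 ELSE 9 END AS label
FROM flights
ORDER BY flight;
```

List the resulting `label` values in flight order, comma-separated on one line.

flight=D18: ELSE → 9
flight=D23: origin='ATL' → 6
flight=D25: origin='MIA' → 13
flight=D27: ELSE → 9
flight=D30: origin='JFK' → 3
flight=D32: origin='JFK' → 3
flight=D42: origin='MIA' → 13
flight=D60: origin='JFK' → 3
flight=D67: origin='JFK' → 3
flight=D70: origin='DEN' → 20
flight=D88: origin='ATL' → 6
flight=D89: origin='DEN' → 20

9, 6, 13, 9, 3, 3, 13, 3, 3, 20, 6, 20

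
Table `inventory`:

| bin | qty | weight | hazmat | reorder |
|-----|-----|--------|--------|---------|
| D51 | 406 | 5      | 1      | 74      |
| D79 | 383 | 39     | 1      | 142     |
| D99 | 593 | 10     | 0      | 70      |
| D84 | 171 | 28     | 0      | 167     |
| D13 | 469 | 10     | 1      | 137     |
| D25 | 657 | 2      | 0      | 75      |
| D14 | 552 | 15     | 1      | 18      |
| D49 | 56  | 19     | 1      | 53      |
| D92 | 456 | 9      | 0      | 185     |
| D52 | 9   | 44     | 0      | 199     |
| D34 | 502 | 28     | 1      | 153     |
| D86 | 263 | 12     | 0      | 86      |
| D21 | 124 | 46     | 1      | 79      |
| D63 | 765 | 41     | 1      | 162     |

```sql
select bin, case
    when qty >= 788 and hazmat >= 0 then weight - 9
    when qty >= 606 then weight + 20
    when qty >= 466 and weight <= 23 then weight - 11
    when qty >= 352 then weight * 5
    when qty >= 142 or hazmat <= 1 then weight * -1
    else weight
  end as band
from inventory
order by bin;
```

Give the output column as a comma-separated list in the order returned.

-1, 4, -46, 22, 140, -19, 25, -44, 61, 195, -28, -12, 45, -1

bin=D13: qty >= 466 and weight <= 23 → -1
bin=D14: qty >= 466 and weight <= 23 → 4
bin=D21: qty >= 142 or hazmat <= 1 → -46
bin=D25: qty >= 606 → 22
bin=D34: qty >= 352 → 140
bin=D49: qty >= 142 or hazmat <= 1 → -19
bin=D51: qty >= 352 → 25
bin=D52: qty >= 142 or hazmat <= 1 → -44
bin=D63: qty >= 606 → 61
bin=D79: qty >= 352 → 195
bin=D84: qty >= 142 or hazmat <= 1 → -28
bin=D86: qty >= 142 or hazmat <= 1 → -12
bin=D92: qty >= 352 → 45
bin=D99: qty >= 466 and weight <= 23 → -1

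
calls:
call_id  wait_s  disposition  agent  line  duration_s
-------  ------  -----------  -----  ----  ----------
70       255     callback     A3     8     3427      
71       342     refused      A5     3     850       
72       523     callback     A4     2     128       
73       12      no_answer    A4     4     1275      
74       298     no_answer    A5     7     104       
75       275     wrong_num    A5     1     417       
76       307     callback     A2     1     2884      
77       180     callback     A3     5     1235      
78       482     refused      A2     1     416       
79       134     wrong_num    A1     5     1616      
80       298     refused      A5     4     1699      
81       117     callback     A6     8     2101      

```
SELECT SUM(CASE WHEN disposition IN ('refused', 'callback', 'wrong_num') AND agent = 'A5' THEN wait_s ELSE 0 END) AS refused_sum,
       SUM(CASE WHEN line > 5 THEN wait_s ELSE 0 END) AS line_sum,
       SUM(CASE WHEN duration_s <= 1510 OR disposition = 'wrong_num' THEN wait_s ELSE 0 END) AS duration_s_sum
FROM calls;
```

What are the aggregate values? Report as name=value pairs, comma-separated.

refused_sum=915, line_sum=670, duration_s_sum=2246

[refused_sum: disposition IN ('refused', 'callback', 'wrong_num') AND agent = 'A5']
call_id=70: ✗
call_id=71: ✓ → 342
call_id=72: ✗
call_id=73: ✗
call_id=74: ✗
call_id=75: ✓ → 275
call_id=76: ✗
call_id=77: ✗
call_id=78: ✗
call_id=79: ✗
call_id=80: ✓ → 298
call_id=81: ✗
refused_sum = 342 + 275 + 298 = 915
—
[line_sum: line > 5]
call_id=70: ✓ → 255
call_id=71: ✗
call_id=72: ✗
call_id=73: ✗
call_id=74: ✓ → 298
call_id=75: ✗
call_id=76: ✗
call_id=77: ✗
call_id=78: ✗
call_id=79: ✗
call_id=80: ✗
call_id=81: ✓ → 117
line_sum = 255 + 298 + 117 = 670
—
[duration_s_sum: duration_s <= 1510 OR disposition = 'wrong_num']
call_id=70: ✗
call_id=71: ✓ → 342
call_id=72: ✓ → 523
call_id=73: ✓ → 12
call_id=74: ✓ → 298
call_id=75: ✓ → 275
call_id=76: ✗
call_id=77: ✓ → 180
call_id=78: ✓ → 482
call_id=79: ✓ → 134
call_id=80: ✗
call_id=81: ✗
duration_s_sum = 342 + 523 + 12 + 298 + 275 + 180 + 482 + 134 = 2246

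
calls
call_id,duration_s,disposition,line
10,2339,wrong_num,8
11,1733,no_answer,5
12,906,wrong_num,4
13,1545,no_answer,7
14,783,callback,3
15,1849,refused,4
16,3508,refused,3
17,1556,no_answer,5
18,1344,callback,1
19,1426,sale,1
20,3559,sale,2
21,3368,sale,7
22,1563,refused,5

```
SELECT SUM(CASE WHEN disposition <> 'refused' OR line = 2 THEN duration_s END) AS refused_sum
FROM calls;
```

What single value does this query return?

call_id=10: ✓ → 2339
call_id=11: ✓ → 1733
call_id=12: ✓ → 906
call_id=13: ✓ → 1545
call_id=14: ✓ → 783
call_id=15: ✗
call_id=16: ✗
call_id=17: ✓ → 1556
call_id=18: ✓ → 1344
call_id=19: ✓ → 1426
call_id=20: ✓ → 3559
call_id=21: ✓ → 3368
call_id=22: ✗
refused_sum = 2339 + 1733 + 906 + 1545 + 783 + 1556 + 1344 + 1426 + 3559 + 3368 = 18559

18559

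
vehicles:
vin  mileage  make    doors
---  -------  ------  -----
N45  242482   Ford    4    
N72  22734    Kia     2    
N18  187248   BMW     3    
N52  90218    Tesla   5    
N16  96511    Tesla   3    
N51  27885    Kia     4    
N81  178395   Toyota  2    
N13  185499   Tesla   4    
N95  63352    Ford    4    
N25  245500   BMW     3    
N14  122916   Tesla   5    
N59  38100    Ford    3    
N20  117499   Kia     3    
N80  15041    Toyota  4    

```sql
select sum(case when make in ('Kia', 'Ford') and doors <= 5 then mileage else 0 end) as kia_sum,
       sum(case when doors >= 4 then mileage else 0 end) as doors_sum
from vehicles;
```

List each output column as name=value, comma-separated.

[kia_sum: make in ('Kia', 'Ford') and doors <= 5]
vin=N45: ✓ → 242482
vin=N72: ✓ → 22734
vin=N18: ✗
vin=N52: ✗
vin=N16: ✗
vin=N51: ✓ → 27885
vin=N81: ✗
vin=N13: ✗
vin=N95: ✓ → 63352
vin=N25: ✗
vin=N14: ✗
vin=N59: ✓ → 38100
vin=N20: ✓ → 117499
vin=N80: ✗
kia_sum = 242482 + 22734 + 27885 + 63352 + 38100 + 117499 = 512052
—
[doors_sum: doors >= 4]
vin=N45: ✓ → 242482
vin=N72: ✗
vin=N18: ✗
vin=N52: ✓ → 90218
vin=N16: ✗
vin=N51: ✓ → 27885
vin=N81: ✗
vin=N13: ✓ → 185499
vin=N95: ✓ → 63352
vin=N25: ✗
vin=N14: ✓ → 122916
vin=N59: ✗
vin=N20: ✗
vin=N80: ✓ → 15041
doors_sum = 242482 + 90218 + 27885 + 185499 + 63352 + 122916 + 15041 = 747393

kia_sum=512052, doors_sum=747393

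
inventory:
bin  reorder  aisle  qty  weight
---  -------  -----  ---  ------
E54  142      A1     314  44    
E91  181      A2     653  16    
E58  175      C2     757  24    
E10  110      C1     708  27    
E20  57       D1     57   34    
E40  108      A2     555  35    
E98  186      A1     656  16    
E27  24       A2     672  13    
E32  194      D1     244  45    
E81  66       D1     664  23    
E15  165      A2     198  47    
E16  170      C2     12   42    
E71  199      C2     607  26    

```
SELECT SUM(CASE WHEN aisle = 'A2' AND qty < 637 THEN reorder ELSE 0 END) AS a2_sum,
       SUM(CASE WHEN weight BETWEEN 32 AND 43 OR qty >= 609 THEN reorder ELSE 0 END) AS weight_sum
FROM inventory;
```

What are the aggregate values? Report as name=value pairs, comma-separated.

[a2_sum: aisle = 'A2' AND qty < 637]
bin=E54: ✗
bin=E91: ✗
bin=E58: ✗
bin=E10: ✗
bin=E20: ✗
bin=E40: ✓ → 108
bin=E98: ✗
bin=E27: ✗
bin=E32: ✗
bin=E81: ✗
bin=E15: ✓ → 165
bin=E16: ✗
bin=E71: ✗
a2_sum = 108 + 165 = 273
—
[weight_sum: weight BETWEEN 32 AND 43 OR qty >= 609]
bin=E54: ✗
bin=E91: ✓ → 181
bin=E58: ✓ → 175
bin=E10: ✓ → 110
bin=E20: ✓ → 57
bin=E40: ✓ → 108
bin=E98: ✓ → 186
bin=E27: ✓ → 24
bin=E32: ✗
bin=E81: ✓ → 66
bin=E15: ✗
bin=E16: ✓ → 170
bin=E71: ✗
weight_sum = 181 + 175 + 110 + 57 + 108 + 186 + 24 + 66 + 170 = 1077

a2_sum=273, weight_sum=1077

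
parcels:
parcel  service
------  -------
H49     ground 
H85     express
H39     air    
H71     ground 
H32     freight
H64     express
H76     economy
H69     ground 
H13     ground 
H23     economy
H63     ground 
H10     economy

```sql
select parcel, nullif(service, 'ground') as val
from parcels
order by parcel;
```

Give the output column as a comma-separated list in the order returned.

economy, NULL, economy, freight, air, NULL, NULL, express, NULL, NULL, economy, express

parcel=H10: service=economy vs ground: differ → economy
parcel=H13: service=ground vs ground: equal → NULL
parcel=H23: service=economy vs ground: differ → economy
parcel=H32: service=freight vs ground: differ → freight
parcel=H39: service=air vs ground: differ → air
parcel=H49: service=ground vs ground: equal → NULL
parcel=H63: service=ground vs ground: equal → NULL
parcel=H64: service=express vs ground: differ → express
parcel=H69: service=ground vs ground: equal → NULL
parcel=H71: service=ground vs ground: equal → NULL
parcel=H76: service=economy vs ground: differ → economy
parcel=H85: service=express vs ground: differ → express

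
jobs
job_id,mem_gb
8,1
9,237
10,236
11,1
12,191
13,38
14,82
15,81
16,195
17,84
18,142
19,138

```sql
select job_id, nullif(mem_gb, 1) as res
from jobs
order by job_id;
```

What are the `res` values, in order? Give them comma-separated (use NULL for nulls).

job_id=8: mem_gb=1 vs 1: equal → NULL
job_id=9: mem_gb=237 vs 1: differ → 237
job_id=10: mem_gb=236 vs 1: differ → 236
job_id=11: mem_gb=1 vs 1: equal → NULL
job_id=12: mem_gb=191 vs 1: differ → 191
job_id=13: mem_gb=38 vs 1: differ → 38
job_id=14: mem_gb=82 vs 1: differ → 82
job_id=15: mem_gb=81 vs 1: differ → 81
job_id=16: mem_gb=195 vs 1: differ → 195
job_id=17: mem_gb=84 vs 1: differ → 84
job_id=18: mem_gb=142 vs 1: differ → 142
job_id=19: mem_gb=138 vs 1: differ → 138

NULL, 237, 236, NULL, 191, 38, 82, 81, 195, 84, 142, 138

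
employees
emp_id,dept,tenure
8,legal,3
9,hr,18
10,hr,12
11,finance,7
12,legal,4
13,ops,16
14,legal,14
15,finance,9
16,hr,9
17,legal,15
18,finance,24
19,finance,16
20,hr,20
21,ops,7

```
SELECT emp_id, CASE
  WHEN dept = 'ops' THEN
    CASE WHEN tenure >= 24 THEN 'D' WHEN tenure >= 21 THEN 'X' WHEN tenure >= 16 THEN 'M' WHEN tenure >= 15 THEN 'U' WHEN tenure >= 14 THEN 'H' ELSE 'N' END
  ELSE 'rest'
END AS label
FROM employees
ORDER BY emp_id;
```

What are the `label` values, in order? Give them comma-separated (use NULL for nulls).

emp_id=8: dept='legal' → outer ELSE → rest
emp_id=9: dept='hr' → outer ELSE → rest
emp_id=10: dept='hr' → outer ELSE → rest
emp_id=11: dept='finance' → outer ELSE → rest
emp_id=12: dept='legal' → outer ELSE → rest
emp_id=13: dept='ops' → inner[tenure >= 16] → M
emp_id=14: dept='legal' → outer ELSE → rest
emp_id=15: dept='finance' → outer ELSE → rest
emp_id=16: dept='hr' → outer ELSE → rest
emp_id=17: dept='legal' → outer ELSE → rest
emp_id=18: dept='finance' → outer ELSE → rest
emp_id=19: dept='finance' → outer ELSE → rest
emp_id=20: dept='hr' → outer ELSE → rest
emp_id=21: dept='ops' → inner[ELSE] → N

rest, rest, rest, rest, rest, M, rest, rest, rest, rest, rest, rest, rest, N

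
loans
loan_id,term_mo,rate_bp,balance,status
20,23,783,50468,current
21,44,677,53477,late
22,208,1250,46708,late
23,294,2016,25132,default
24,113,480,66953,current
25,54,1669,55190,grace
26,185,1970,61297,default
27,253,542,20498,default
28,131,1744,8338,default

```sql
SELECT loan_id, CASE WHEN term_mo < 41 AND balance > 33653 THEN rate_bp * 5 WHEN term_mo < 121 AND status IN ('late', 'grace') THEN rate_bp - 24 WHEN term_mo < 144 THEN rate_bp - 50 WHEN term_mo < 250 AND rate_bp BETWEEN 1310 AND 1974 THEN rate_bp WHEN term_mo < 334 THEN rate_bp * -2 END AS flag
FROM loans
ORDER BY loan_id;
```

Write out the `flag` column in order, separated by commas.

loan_id=20: term_mo < 41 AND balance > 33653 → 3915
loan_id=21: term_mo < 121 AND status IN ('late', 'grace') → 653
loan_id=22: term_mo < 334 → -2500
loan_id=23: term_mo < 334 → -4032
loan_id=24: term_mo < 144 → 430
loan_id=25: term_mo < 121 AND status IN ('late', 'grace') → 1645
loan_id=26: term_mo < 250 AND rate_bp BETWEEN 1310 AND 1974 → 1970
loan_id=27: term_mo < 334 → -1084
loan_id=28: term_mo < 144 → 1694

3915, 653, -2500, -4032, 430, 1645, 1970, -1084, 1694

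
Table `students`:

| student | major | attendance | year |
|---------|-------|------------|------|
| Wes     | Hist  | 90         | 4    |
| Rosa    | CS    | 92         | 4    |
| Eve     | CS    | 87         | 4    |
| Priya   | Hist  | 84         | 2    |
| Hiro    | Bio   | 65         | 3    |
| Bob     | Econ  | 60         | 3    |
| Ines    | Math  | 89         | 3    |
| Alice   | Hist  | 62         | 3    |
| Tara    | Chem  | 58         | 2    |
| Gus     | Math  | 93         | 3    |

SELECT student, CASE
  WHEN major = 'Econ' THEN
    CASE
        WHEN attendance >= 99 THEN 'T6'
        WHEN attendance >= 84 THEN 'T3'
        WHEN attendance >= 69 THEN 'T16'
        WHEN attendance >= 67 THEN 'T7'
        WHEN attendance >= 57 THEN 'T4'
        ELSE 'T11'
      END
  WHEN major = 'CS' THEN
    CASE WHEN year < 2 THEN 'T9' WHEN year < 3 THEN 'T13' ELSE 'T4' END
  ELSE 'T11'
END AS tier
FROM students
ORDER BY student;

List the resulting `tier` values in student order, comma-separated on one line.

T11, T4, T4, T11, T11, T11, T11, T4, T11, T11

student=Alice: major='Hist' → outer ELSE → T11
student=Bob: major='Econ' → inner[attendance >= 57] → T4
student=Eve: major='CS' → inner[ELSE] → T4
student=Gus: major='Math' → outer ELSE → T11
student=Hiro: major='Bio' → outer ELSE → T11
student=Ines: major='Math' → outer ELSE → T11
student=Priya: major='Hist' → outer ELSE → T11
student=Rosa: major='CS' → inner[ELSE] → T4
student=Tara: major='Chem' → outer ELSE → T11
student=Wes: major='Hist' → outer ELSE → T11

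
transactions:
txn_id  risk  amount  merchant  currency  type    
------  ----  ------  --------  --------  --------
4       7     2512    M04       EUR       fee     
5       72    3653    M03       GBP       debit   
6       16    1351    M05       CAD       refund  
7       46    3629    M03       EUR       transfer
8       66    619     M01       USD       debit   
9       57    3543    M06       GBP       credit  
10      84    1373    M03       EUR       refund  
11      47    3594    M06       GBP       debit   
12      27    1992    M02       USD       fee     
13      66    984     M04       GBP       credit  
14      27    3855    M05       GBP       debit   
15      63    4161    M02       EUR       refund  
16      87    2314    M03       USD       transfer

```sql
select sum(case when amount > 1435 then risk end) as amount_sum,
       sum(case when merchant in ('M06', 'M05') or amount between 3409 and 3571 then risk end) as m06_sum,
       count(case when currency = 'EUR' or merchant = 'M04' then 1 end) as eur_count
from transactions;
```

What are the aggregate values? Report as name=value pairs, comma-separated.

[amount_sum: amount > 1435]
txn_id=4: ✓ → 7
txn_id=5: ✓ → 72
txn_id=6: ✗
txn_id=7: ✓ → 46
txn_id=8: ✗
txn_id=9: ✓ → 57
txn_id=10: ✗
txn_id=11: ✓ → 47
txn_id=12: ✓ → 27
txn_id=13: ✗
txn_id=14: ✓ → 27
txn_id=15: ✓ → 63
txn_id=16: ✓ → 87
amount_sum = 7 + 72 + 46 + 57 + 47 + 27 + 27 + 63 + 87 = 433
—
[m06_sum: merchant in ('M06', 'M05') or amount between 3409 and 3571]
txn_id=4: ✗
txn_id=5: ✗
txn_id=6: ✓ → 16
txn_id=7: ✗
txn_id=8: ✗
txn_id=9: ✓ → 57
txn_id=10: ✗
txn_id=11: ✓ → 47
txn_id=12: ✗
txn_id=13: ✗
txn_id=14: ✓ → 27
txn_id=15: ✗
txn_id=16: ✗
m06_sum = 16 + 57 + 47 + 27 = 147
—
[eur_count: currency = 'EUR' or merchant = 'M04']
txn_id=4: ✓ → 1
txn_id=5: ✗
txn_id=6: ✗
txn_id=7: ✓ → 1
txn_id=8: ✗
txn_id=9: ✗
txn_id=10: ✓ → 1
txn_id=11: ✗
txn_id=12: ✗
txn_id=13: ✓ → 1
txn_id=14: ✗
txn_id=15: ✓ → 1
txn_id=16: ✗
eur_count = COUNT(1, 1, 1, 1, 1) = 5

amount_sum=433, m06_sum=147, eur_count=5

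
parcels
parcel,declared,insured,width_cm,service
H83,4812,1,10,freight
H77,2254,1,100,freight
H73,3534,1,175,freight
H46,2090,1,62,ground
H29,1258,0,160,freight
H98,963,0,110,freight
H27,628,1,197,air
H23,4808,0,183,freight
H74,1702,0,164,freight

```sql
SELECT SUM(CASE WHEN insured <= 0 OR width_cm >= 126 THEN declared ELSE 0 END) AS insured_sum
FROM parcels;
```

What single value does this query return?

12893

parcel=H83: ✗
parcel=H77: ✗
parcel=H73: ✓ → 3534
parcel=H46: ✗
parcel=H29: ✓ → 1258
parcel=H98: ✓ → 963
parcel=H27: ✓ → 628
parcel=H23: ✓ → 4808
parcel=H74: ✓ → 1702
insured_sum = 3534 + 1258 + 963 + 628 + 4808 + 1702 = 12893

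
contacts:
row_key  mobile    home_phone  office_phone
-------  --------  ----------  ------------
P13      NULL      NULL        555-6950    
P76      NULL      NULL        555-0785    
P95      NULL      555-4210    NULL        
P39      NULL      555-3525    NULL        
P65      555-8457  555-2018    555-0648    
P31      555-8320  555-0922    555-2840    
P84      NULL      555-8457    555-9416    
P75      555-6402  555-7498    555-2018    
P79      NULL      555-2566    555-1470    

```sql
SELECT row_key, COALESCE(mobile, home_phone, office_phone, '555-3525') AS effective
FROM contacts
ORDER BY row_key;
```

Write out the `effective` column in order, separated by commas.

555-6950, 555-8320, 555-3525, 555-8457, 555-6402, 555-0785, 555-2566, 555-8457, 555-4210

row_key=P13: mobile=NULL, home_phone=NULL, office_phone=555-6950 → 555-6950
row_key=P31: mobile=555-8320 → 555-8320
row_key=P39: mobile=NULL, home_phone=555-3525 → 555-3525
row_key=P65: mobile=555-8457 → 555-8457
row_key=P75: mobile=555-6402 → 555-6402
row_key=P76: mobile=NULL, home_phone=NULL, office_phone=555-0785 → 555-0785
row_key=P79: mobile=NULL, home_phone=555-2566 → 555-2566
row_key=P84: mobile=NULL, home_phone=555-8457 → 555-8457
row_key=P95: mobile=NULL, home_phone=555-4210 → 555-4210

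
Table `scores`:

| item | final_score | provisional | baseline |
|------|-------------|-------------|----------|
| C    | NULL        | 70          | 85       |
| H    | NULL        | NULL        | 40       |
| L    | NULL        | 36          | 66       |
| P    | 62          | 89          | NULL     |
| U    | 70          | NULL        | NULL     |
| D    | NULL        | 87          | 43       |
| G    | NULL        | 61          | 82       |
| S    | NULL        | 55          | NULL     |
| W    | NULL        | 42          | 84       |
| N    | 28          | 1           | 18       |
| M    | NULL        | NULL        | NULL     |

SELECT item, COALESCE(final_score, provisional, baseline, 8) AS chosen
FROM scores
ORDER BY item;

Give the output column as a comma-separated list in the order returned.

70, 87, 61, 40, 36, 8, 28, 62, 55, 70, 42

item=C: final_score=NULL, provisional=70 → 70
item=D: final_score=NULL, provisional=87 → 87
item=G: final_score=NULL, provisional=61 → 61
item=H: final_score=NULL, provisional=NULL, baseline=40 → 40
item=L: final_score=NULL, provisional=36 → 36
item=M: final_score=NULL, provisional=NULL, baseline=NULL, → literal 8 → 8
item=N: final_score=28 → 28
item=P: final_score=62 → 62
item=S: final_score=NULL, provisional=55 → 55
item=U: final_score=70 → 70
item=W: final_score=NULL, provisional=42 → 42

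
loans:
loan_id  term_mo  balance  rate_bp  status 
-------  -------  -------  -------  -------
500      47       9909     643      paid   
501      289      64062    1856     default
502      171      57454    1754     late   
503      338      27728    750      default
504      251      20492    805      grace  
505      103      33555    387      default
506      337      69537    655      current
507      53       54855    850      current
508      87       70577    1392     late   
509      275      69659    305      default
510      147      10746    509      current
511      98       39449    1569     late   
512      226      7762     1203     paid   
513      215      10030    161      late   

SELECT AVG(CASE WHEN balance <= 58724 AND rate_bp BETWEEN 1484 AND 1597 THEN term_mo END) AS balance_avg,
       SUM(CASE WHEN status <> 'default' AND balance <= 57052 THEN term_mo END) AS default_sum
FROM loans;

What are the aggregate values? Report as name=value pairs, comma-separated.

balance_avg=98, default_sum=1037

[balance_avg: balance <= 58724 AND rate_bp BETWEEN 1484 AND 1597]
loan_id=500: ✗
loan_id=501: ✗
loan_id=502: ✗
loan_id=503: ✗
loan_id=504: ✗
loan_id=505: ✗
loan_id=506: ✗
loan_id=507: ✗
loan_id=508: ✗
loan_id=509: ✗
loan_id=510: ✗
loan_id=511: ✓ → 98
loan_id=512: ✗
loan_id=513: ✗
balance_avg = 98
—
[default_sum: status <> 'default' AND balance <= 57052]
loan_id=500: ✓ → 47
loan_id=501: ✗
loan_id=502: ✗
loan_id=503: ✗
loan_id=504: ✓ → 251
loan_id=505: ✗
loan_id=506: ✗
loan_id=507: ✓ → 53
loan_id=508: ✗
loan_id=509: ✗
loan_id=510: ✓ → 147
loan_id=511: ✓ → 98
loan_id=512: ✓ → 226
loan_id=513: ✓ → 215
default_sum = 47 + 251 + 53 + 147 + 98 + 226 + 215 = 1037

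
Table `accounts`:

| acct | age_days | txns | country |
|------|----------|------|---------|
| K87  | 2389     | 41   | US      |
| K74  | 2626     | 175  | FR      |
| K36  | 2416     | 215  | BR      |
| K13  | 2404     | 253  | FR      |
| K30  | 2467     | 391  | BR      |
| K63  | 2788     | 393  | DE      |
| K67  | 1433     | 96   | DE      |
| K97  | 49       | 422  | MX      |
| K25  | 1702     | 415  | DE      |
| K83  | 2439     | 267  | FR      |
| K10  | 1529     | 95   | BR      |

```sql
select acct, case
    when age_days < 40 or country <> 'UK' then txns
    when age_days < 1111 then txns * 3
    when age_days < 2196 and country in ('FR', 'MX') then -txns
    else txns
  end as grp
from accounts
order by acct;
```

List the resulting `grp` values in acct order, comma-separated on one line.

acct=K10: age_days < 40 or country <> 'UK' → 95
acct=K13: age_days < 40 or country <> 'UK' → 253
acct=K25: age_days < 40 or country <> 'UK' → 415
acct=K30: age_days < 40 or country <> 'UK' → 391
acct=K36: age_days < 40 or country <> 'UK' → 215
acct=K63: age_days < 40 or country <> 'UK' → 393
acct=K67: age_days < 40 or country <> 'UK' → 96
acct=K74: age_days < 40 or country <> 'UK' → 175
acct=K83: age_days < 40 or country <> 'UK' → 267
acct=K87: age_days < 40 or country <> 'UK' → 41
acct=K97: age_days < 40 or country <> 'UK' → 422

95, 253, 415, 391, 215, 393, 96, 175, 267, 41, 422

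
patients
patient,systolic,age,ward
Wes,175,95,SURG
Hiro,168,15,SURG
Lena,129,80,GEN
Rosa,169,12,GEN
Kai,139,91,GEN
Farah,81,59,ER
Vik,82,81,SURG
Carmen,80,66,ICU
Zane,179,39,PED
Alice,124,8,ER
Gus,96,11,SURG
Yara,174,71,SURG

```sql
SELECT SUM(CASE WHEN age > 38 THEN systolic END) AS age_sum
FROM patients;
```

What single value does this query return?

patient=Wes: ✓ → 175
patient=Hiro: ✗
patient=Lena: ✓ → 129
patient=Rosa: ✗
patient=Kai: ✓ → 139
patient=Farah: ✓ → 81
patient=Vik: ✓ → 82
patient=Carmen: ✓ → 80
patient=Zane: ✓ → 179
patient=Alice: ✗
patient=Gus: ✗
patient=Yara: ✓ → 174
age_sum = 175 + 129 + 139 + 81 + 82 + 80 + 179 + 174 = 1039

1039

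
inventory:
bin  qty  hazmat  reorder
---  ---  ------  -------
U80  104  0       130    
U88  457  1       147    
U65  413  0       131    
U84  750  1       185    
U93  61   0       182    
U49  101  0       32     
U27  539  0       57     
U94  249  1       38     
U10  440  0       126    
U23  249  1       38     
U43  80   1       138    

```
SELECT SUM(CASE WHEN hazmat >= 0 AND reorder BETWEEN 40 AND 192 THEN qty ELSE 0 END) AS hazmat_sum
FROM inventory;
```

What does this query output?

bin=U80: ✓ → 104
bin=U88: ✓ → 457
bin=U65: ✓ → 413
bin=U84: ✓ → 750
bin=U93: ✓ → 61
bin=U49: ✗
bin=U27: ✓ → 539
bin=U94: ✗
bin=U10: ✓ → 440
bin=U23: ✗
bin=U43: ✓ → 80
hazmat_sum = 104 + 457 + 413 + 750 + 61 + 539 + 440 + 80 = 2844

2844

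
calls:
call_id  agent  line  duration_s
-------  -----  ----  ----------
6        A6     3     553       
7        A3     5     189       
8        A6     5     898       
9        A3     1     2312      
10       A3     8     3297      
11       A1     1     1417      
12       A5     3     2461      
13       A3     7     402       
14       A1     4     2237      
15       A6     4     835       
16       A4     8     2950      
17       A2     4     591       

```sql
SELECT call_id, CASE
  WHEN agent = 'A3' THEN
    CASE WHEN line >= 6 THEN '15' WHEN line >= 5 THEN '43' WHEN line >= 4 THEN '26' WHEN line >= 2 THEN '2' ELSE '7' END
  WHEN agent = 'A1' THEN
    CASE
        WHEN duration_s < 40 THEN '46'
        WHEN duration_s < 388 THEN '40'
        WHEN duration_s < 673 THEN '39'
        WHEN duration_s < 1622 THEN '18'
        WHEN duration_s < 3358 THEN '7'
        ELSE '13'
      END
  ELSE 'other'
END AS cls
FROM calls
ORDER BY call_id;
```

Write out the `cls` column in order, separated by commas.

other, 43, other, 7, 15, 18, other, 15, 7, other, other, other

call_id=6: agent='A6' → outer ELSE → other
call_id=7: agent='A3' → inner[line >= 5] → 43
call_id=8: agent='A6' → outer ELSE → other
call_id=9: agent='A3' → inner[ELSE] → 7
call_id=10: agent='A3' → inner[line >= 6] → 15
call_id=11: agent='A1' → inner[duration_s < 1622] → 18
call_id=12: agent='A5' → outer ELSE → other
call_id=13: agent='A3' → inner[line >= 6] → 15
call_id=14: agent='A1' → inner[duration_s < 3358] → 7
call_id=15: agent='A6' → outer ELSE → other
call_id=16: agent='A4' → outer ELSE → other
call_id=17: agent='A2' → outer ELSE → other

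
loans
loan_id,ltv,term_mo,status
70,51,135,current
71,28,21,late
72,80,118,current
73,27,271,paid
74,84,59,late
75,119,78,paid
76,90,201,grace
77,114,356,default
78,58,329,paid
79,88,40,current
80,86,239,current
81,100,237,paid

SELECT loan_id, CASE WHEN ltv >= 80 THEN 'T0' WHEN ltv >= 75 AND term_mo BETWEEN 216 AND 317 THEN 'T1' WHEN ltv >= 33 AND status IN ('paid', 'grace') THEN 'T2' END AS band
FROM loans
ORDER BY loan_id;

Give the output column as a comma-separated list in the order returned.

loan_id=70: (no match → NULL) → NULL
loan_id=71: (no match → NULL) → NULL
loan_id=72: ltv >= 80 → T0
loan_id=73: (no match → NULL) → NULL
loan_id=74: ltv >= 80 → T0
loan_id=75: ltv >= 80 → T0
loan_id=76: ltv >= 80 → T0
loan_id=77: ltv >= 80 → T0
loan_id=78: ltv >= 33 AND status IN ('paid', 'grace') → T2
loan_id=79: ltv >= 80 → T0
loan_id=80: ltv >= 80 → T0
loan_id=81: ltv >= 80 → T0

NULL, NULL, T0, NULL, T0, T0, T0, T0, T2, T0, T0, T0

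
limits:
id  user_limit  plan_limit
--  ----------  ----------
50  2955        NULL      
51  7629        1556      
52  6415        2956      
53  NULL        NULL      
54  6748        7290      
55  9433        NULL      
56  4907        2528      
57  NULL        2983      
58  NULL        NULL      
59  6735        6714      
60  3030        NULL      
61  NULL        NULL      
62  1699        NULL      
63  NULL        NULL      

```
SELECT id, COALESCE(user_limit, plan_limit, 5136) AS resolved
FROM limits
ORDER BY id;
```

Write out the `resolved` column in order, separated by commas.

2955, 7629, 6415, 5136, 6748, 9433, 4907, 2983, 5136, 6735, 3030, 5136, 1699, 5136

id=50: user_limit=2955 → 2955
id=51: user_limit=7629 → 7629
id=52: user_limit=6415 → 6415
id=53: user_limit=NULL, plan_limit=NULL, → literal 5136 → 5136
id=54: user_limit=6748 → 6748
id=55: user_limit=9433 → 9433
id=56: user_limit=4907 → 4907
id=57: user_limit=NULL, plan_limit=2983 → 2983
id=58: user_limit=NULL, plan_limit=NULL, → literal 5136 → 5136
id=59: user_limit=6735 → 6735
id=60: user_limit=3030 → 3030
id=61: user_limit=NULL, plan_limit=NULL, → literal 5136 → 5136
id=62: user_limit=1699 → 1699
id=63: user_limit=NULL, plan_limit=NULL, → literal 5136 → 5136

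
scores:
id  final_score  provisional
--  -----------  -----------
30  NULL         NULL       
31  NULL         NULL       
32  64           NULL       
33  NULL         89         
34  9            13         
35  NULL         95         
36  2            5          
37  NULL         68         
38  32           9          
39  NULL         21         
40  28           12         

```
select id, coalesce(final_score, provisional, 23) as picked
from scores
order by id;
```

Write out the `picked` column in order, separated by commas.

id=30: final_score=NULL, provisional=NULL, → literal 23 → 23
id=31: final_score=NULL, provisional=NULL, → literal 23 → 23
id=32: final_score=64 → 64
id=33: final_score=NULL, provisional=89 → 89
id=34: final_score=9 → 9
id=35: final_score=NULL, provisional=95 → 95
id=36: final_score=2 → 2
id=37: final_score=NULL, provisional=68 → 68
id=38: final_score=32 → 32
id=39: final_score=NULL, provisional=21 → 21
id=40: final_score=28 → 28

23, 23, 64, 89, 9, 95, 2, 68, 32, 21, 28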